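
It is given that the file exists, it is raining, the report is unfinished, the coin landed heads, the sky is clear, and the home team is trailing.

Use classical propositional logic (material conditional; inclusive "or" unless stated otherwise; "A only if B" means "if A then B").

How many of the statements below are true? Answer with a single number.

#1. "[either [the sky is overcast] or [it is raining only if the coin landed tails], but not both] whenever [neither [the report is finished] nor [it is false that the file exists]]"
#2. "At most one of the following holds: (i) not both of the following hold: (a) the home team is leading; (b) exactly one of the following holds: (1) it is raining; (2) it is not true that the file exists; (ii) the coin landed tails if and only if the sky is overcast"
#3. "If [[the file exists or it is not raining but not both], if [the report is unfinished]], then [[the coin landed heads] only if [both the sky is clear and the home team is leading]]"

0

Let W = "the report is finished" (False), M = "the file exists" (True), D = "the sky is overcast" (False), V = "it is raining" (True), P = "the coin landed heads" (True), H = "the home team is leading" (False).

#1: Formalization: (W nor not M) -> (D xor (V -> not P))

not M = not True = False
W nor not M = False nor False = True
not P = not True = False
V -> not P = True -> False = False
D xor (V -> not P) = False xor False = False
(W nor not M) -> (D xor (V -> not P)) = True -> False = False
Hence #1 is false.

#2: In symbols: (H nand (V xor not M)) nand (not P iff D)

not M = not True = False
V xor not M = True xor False = True
H nand (V xor not M) = False nand True = True
not P = not True = False
not P iff D = False iff False = True
(H nand (V xor not M)) nand (not P iff D) = True nand True = False
Thus #2 is false.

#3: In symbols: (not W -> (M xor not V)) -> (P -> (not D and H))

not W = not False = True
not V = not True = False
M xor not V = True xor False = True
not W -> (M xor not V) = True -> True = True
not D = not False = True
not D and H = True and False = False
P -> (not D and H) = True -> False = False
(not W -> (M xor not V)) -> (P -> (not D and H)) = True -> False = False
Thus #3 is false.

Count: 0.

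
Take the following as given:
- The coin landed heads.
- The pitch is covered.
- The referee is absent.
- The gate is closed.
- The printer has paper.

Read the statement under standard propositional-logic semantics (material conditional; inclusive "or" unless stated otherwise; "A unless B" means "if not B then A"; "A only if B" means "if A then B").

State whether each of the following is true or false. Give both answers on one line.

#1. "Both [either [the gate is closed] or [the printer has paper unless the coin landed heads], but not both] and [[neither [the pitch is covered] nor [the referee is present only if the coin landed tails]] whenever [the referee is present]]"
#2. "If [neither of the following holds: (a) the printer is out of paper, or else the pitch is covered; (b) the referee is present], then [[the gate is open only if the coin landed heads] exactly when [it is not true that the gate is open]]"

#1 F / #2 T

Let Q = "the gate is open" (F), R = "the printer has paper" (T), D = "the coin landed heads" (T), H = "the referee is present" (F), S = "the pitch is covered" (T).

#1: Parsed as (¬Q ⊕ (R ∨ D)) ∧ (H → (S ↓ (H → ¬D)))

¬Q = ¬F = T
R ∨ D = T ∨ T = T
¬Q ⊕ (R ∨ D) = T ⊕ T = F
¬D = ¬T = F
H → ¬D = F → F = T
S ↓ (H → ¬D) = T ↓ T = F
H → (S ↓ (H → ¬D)) = F → F = T
(¬Q ⊕ (R ∨ D)) ∧ (H → (S ↓ (H → ¬D))) = F ∧ T = F
Thus #1 is false.

#2: Parsed as ((¬R ∨ S) ↓ H) → ((Q → D) ↔ ¬Q)

¬R = ¬T = F
¬R ∨ S = F ∨ T = T
(¬R ∨ S) ↓ H = T ↓ F = F
Q → D = F → T = T
¬Q = ¬F = T
(Q → D) ↔ ¬Q = T ↔ T = T
((¬R ∨ S) ↓ H) → ((Q → D) ↔ ¬Q) = F → T = T
Hence #2 is true.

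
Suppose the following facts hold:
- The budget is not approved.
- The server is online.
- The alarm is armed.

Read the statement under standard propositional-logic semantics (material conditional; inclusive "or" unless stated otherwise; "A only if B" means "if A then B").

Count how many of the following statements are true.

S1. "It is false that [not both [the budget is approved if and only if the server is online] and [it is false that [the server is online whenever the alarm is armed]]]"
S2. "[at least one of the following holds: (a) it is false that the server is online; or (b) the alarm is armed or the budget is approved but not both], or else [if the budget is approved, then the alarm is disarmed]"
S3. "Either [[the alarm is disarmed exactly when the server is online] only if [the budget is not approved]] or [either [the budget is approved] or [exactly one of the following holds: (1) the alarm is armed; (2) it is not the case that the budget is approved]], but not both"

2

Let P = "the budget is approved" (False), Q = "the server is online" (True), R = "the alarm is armed" (True).

S1: In symbols: not ((P iff Q) nand not (R -> Q))

P iff Q = False iff True = False
R -> Q = True -> True = True
not (R -> Q) = not True = False
(P iff Q) nand not (R -> Q) = False nand False = True
not ((P iff Q) nand not (R -> Q)) = not True = False
Thus S1 is false.

S2: This is (not Q or (R xor P)) or (P -> not R).

not Q = not True = False
R xor P = True xor False = True
not Q or (R xor P) = False or True = True
not R = not True = False
P -> not R = False -> False = True
(not Q or (R xor P)) or (P -> not R) = True or True = True
Thus S2 is true.

S3: Parsed as ((not R iff Q) -> not P) xor (P or (R xor not P))

not R = not True = False
not R iff Q = False iff True = False
not P = not False = True
(not R iff Q) -> not P = False -> True = True
not P = not False = True
R xor not P = True xor True = False
P or (R xor not P) = False or False = False
((not R iff Q) -> not P) xor (P or (R xor not P)) = True xor False = True
Hence S3 is true.

Count: 2.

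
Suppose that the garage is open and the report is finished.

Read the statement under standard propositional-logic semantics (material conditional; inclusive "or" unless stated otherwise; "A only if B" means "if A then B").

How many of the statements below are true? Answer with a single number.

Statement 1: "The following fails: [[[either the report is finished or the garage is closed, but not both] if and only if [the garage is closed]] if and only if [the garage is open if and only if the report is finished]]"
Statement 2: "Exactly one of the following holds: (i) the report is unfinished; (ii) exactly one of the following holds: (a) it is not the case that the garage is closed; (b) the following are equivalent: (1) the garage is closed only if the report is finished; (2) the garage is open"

Let S = "the report is finished" (T), M = "the garage is closed" (F).

Statement 1: In symbols: ~(((S xor M) <-> M) <-> (~M <-> S))

S xor M = T xor F = T
(S xor M) <-> M = T <-> F = F
~M = ~F = T
~M <-> S = T <-> T = T
((S xor M) <-> M) <-> (~M <-> S) = F <-> T = F
~(((S xor M) <-> M) <-> (~M <-> S)) = ~F = T
So Statement 1 is true.

Statement 2: Formalization: ~S xor (~M xor ((M -> S) <-> ~M))

~S = ~T = F
~M = ~F = T
M -> S = F -> T = T
~M = ~F = T
(M -> S) <-> ~M = T <-> T = T
~M xor ((M -> S) <-> ~M) = T xor T = F
~S xor (~M xor ((M -> S) <-> ~M)) = F xor F = F
So Statement 2 is false.

Count: 1.

1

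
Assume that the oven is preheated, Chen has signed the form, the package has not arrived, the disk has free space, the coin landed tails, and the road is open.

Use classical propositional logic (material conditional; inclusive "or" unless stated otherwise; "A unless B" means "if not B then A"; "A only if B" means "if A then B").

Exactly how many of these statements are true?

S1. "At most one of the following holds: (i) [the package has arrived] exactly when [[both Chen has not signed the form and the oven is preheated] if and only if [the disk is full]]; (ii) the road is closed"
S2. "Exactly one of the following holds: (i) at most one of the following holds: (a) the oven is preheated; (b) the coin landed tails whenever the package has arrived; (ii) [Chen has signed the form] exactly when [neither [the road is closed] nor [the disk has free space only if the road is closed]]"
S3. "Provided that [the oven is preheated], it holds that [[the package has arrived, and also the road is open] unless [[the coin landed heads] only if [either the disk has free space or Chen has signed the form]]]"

Let R = "the package has arrived" (F), Q = "Chen has signed the form" (T), P = "the oven is preheated" (T), S = "the disk is full" (F), V = "the road is closed" (F), U = "the coin landed heads" (F).

S1: In symbols: (R ↔ ((¬Q ∧ P) ↔ S)) ↑ V

¬Q = ¬T = F
¬Q ∧ P = F ∧ T = F
(¬Q ∧ P) ↔ S = F ↔ F = T
R ↔ ((¬Q ∧ P) ↔ S) = F ↔ T = F
(R ↔ ((¬Q ∧ P) ↔ S)) ↑ V = F ↑ F = T
Thus S1 is true.

S2: This is (P ↑ (R → ¬U)) ⊕ (Q ↔ (V ↓ (¬S → V))).

¬U = ¬F = T
R → ¬U = F → T = T
P ↑ (R → ¬U) = T ↑ T = F
¬S = ¬F = T
¬S → V = T → F = F
V ↓ (¬S → V) = F ↓ F = T
Q ↔ (V ↓ (¬S → V)) = T ↔ T = T
(P ↑ (R → ¬U)) ⊕ (Q ↔ (V ↓ (¬S → V))) = F ⊕ T = T
So S2 is true.

S3: In symbols: P → ((R ∧ ¬V) ∨ (U → (¬S ∨ Q)))

¬V = ¬F = T
R ∧ ¬V = F ∧ T = F
¬S = ¬F = T
¬S ∨ Q = T ∨ T = T
U → (¬S ∨ Q) = F → T = T
(R ∧ ¬V) ∨ (U → (¬S ∨ Q)) = F ∨ T = T
P → ((R ∧ ¬V) ∨ (U → (¬S ∨ Q))) = T → T = T
So S3 is true.

True statements: 3.

3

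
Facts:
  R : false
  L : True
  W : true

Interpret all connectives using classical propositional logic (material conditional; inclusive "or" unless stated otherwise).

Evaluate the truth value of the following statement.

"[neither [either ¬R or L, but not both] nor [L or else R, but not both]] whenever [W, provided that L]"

False.

In symbols: (L -> W) -> ((~R xor L) nor (L xor R))

L -> W = T -> T = T
~R = ~F = T
~R xor L = T xor T = F
L xor R = T xor F = T
(~R xor L) nor (L xor R) = F nor T = F
(L -> W) -> ((~R xor L) nor (L xor R)) = T -> F = F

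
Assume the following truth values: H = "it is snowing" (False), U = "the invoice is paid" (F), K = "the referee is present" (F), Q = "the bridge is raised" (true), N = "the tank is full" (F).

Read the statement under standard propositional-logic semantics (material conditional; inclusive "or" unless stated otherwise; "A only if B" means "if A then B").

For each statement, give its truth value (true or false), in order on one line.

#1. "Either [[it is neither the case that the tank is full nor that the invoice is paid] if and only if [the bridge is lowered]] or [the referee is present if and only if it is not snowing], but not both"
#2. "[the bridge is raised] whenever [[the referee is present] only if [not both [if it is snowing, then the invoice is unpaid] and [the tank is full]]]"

#1 false / #2 true

#1: In symbols: ((N nor U) iff not Q) xor (K iff not H)

N nor U = False nor False = True
not Q = not True = False
(N nor U) iff not Q = True iff False = False
not H = not False = True
K iff not H = False iff True = False
((N nor U) iff not Q) xor (K iff not H) = False xor False = False
Hence #1 is false.

#2: In symbols: (K -> ((H -> not U) nand N)) -> Q

not U = not False = True
H -> not U = False -> True = True
(H -> not U) nand N = True nand False = True
K -> ((H -> not U) nand N) = False -> True = True
(K -> ((H -> not U) nand N)) -> Q = True -> True = True
Thus #2 is true.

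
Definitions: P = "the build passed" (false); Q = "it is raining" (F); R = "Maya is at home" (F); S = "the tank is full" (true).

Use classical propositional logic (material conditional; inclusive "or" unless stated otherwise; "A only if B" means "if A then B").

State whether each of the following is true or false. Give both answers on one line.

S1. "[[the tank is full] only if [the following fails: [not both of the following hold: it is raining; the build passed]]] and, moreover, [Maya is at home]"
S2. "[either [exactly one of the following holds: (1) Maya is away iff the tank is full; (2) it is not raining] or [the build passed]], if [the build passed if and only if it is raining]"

S1: Parsed as (S -> not (Q nand P)) and R

Q nand P = False nand False = True
not (Q nand P) = not True = False
S -> not (Q nand P) = True -> False = False
(S -> not (Q nand P)) and R = False and False = False
Thus S1 is false.

S2: This is (P iff Q) -> (((not R iff S) xor not Q) or P).

P iff Q = False iff False = True
not R = not False = True
not R iff S = True iff True = True
not Q = not False = True
(not R iff S) xor not Q = True xor True = False
((not R iff S) xor not Q) or P = False or False = False
(P iff Q) -> (((not R iff S) xor not Q) or P) = True -> False = False
Thus S2 is false.

S1 false, S2 false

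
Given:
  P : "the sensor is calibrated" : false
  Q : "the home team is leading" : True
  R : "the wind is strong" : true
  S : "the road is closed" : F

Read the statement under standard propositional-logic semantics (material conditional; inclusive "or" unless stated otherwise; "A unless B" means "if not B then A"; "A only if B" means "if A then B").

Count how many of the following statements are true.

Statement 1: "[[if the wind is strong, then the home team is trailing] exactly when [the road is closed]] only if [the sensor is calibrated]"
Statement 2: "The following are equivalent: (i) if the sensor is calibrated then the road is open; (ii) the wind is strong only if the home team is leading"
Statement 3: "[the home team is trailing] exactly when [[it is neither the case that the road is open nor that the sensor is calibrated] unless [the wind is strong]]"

Statement 1: Parsed as ((R -> ~Q) <-> S) -> P

~Q = ~T = F
R -> ~Q = T -> F = F
(R -> ~Q) <-> S = F <-> F = T
((R -> ~Q) <-> S) -> P = T -> F = F
Thus Statement 1 is false.

Statement 2: Parsed as (P -> ~S) <-> (R -> Q)

~S = ~F = T
P -> ~S = F -> T = T
R -> Q = T -> T = T
(P -> ~S) <-> (R -> Q) = T <-> T = T
So Statement 2 is true.

Statement 3: This is ~Q <-> ((~S nor P) | R).

~Q = ~T = F
~S = ~F = T
~S nor P = T nor F = F
(~S nor P) | R = F | T = T
~Q <-> ((~S nor P) | R) = F <-> T = F
Hence Statement 3 is false.

True statements: 1.

1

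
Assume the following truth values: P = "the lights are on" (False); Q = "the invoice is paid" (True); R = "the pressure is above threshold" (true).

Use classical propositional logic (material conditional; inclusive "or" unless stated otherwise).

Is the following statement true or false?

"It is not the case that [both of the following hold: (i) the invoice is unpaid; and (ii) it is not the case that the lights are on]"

True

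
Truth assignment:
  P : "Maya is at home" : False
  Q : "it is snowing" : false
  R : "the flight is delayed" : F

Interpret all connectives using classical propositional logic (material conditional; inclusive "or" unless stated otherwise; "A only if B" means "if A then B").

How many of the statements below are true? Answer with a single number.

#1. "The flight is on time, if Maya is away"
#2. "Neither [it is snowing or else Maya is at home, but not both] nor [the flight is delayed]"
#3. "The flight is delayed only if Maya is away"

3

#1: Formalization: ¬P → ¬R

¬P = ¬F = T
¬R = ¬F = T
¬P → ¬R = T → T = T
Hence #1 is true.

#2: This is (Q ⊕ P) ↓ R.

Q ⊕ P = F ⊕ F = F
(Q ⊕ P) ↓ R = F ↓ F = T
So #2 is true.

#3: Formalization: R → ¬P

¬P = ¬F = T
R → ¬P = F → T = T
So #3 is true.

Count: 3.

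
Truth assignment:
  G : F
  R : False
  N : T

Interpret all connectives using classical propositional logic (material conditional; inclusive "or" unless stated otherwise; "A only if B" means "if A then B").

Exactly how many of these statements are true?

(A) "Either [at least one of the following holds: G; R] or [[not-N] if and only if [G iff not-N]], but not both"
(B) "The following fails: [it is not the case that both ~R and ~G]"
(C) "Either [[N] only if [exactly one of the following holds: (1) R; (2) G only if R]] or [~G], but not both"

1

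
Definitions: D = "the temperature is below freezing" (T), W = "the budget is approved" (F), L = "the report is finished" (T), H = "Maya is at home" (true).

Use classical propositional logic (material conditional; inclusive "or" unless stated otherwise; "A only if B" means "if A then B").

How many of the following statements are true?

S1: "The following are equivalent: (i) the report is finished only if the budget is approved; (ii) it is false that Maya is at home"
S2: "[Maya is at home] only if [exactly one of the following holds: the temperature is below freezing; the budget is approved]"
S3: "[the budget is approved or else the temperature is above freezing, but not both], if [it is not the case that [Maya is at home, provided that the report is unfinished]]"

S1: This is (L → W) ↔ ¬H.

L → W = T → F = F
¬H = ¬T = F
(L → W) ↔ ¬H = F ↔ F = T
Hence S1 is true.

S2: In symbols: H → (D ⊕ W)

D ⊕ W = T ⊕ F = T
H → (D ⊕ W) = T → T = T
So S2 is true.

S3: This is ¬(¬L → H) → (W ⊕ ¬D).

¬L = ¬T = F
¬L → H = F → T = T
¬(¬L → H) = ¬T = F
¬D = ¬T = F
W ⊕ ¬D = F ⊕ F = F
¬(¬L → H) → (W ⊕ ¬D) = F → F = T
Hence S3 is true.

True statements: 3.

3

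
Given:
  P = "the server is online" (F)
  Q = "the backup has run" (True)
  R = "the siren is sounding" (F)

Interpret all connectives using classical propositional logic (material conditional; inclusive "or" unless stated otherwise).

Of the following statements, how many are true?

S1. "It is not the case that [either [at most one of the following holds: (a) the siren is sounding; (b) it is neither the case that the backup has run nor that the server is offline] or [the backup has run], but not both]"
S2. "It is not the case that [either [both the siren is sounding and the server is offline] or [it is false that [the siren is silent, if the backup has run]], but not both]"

S1: In symbols: not ((R nand (Q nor not P)) xor Q)

not P = not False = True
Q nor not P = True nor True = False
R nand (Q nor not P) = False nand False = True
(R nand (Q nor not P)) xor Q = True xor True = False
not ((R nand (Q nor not P)) xor Q) = not False = True
So S1 is true.

S2: This is not ((R and not P) xor not (Q -> not R)).

not P = not False = True
R and not P = False and True = False
not R = not False = True
Q -> not R = True -> True = True
not (Q -> not R) = not True = False
(R and not P) xor not (Q -> not R) = False xor False = False
not ((R and not P) xor not (Q -> not R)) = not False = True
So S2 is true.

True statements: 2 (S1, S2).

2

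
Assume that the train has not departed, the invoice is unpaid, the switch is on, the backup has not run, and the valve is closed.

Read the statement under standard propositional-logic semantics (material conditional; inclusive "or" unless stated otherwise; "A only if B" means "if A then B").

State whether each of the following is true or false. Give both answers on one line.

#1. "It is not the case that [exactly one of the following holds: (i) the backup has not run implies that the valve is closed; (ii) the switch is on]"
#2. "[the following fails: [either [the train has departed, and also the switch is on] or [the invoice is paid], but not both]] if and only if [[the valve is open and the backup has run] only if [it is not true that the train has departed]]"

Let S = "the backup has run" (F), U = "the valve is open" (F), R = "the switch is on" (T), P = "the train has departed" (F), Q = "the invoice is paid" (F).

#1: Formalization: ~((~S -> ~U) xor R)

~S = ~F = T
~U = ~F = T
~S -> ~U = T -> T = T
(~S -> ~U) xor R = T xor T = F
~((~S -> ~U) xor R) = ~F = T
Hence #1 is true.

#2: Parsed as ~((P & R) xor Q) <-> ((U & S) -> ~P)

P & R = F & T = F
(P & R) xor Q = F xor F = F
~((P & R) xor Q) = ~F = T
U & S = F & F = F
~P = ~F = T
(U & S) -> ~P = F -> T = T
~((P & R) xor Q) <-> ((U & S) -> ~P) = T <-> T = T
So #2 is true.

#1 true, #2 true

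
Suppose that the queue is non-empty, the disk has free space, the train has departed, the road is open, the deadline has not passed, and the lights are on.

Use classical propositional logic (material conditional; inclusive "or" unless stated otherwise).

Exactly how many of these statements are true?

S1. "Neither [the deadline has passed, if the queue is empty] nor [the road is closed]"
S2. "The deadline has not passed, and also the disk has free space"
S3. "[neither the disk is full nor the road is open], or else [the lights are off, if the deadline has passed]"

2

Let P = "the queue is empty" (F), U = "the deadline has passed" (F), S = "the road is closed" (F), Q = "the disk is full" (F), V = "the lights are on" (T).

S1: Parsed as (P → U) ↓ S

P → U = F → F = T
(P → U) ↓ S = T ↓ F = F
So S1 is false.

S2: In symbols: ¬U ∧ ¬Q

¬U = ¬F = T
¬Q = ¬F = T
¬U ∧ ¬Q = T ∧ T = T
Hence S2 is true.

S3: In symbols: (Q ↓ ¬S) ∨ (U → ¬V)

¬S = ¬F = T
Q ↓ ¬S = F ↓ T = F
¬V = ¬T = F
U → ¬V = F → F = T
(Q ↓ ¬S) ∨ (U → ¬V) = F ∨ T = T
Thus S3 is true.

2 of the 3 statements are true.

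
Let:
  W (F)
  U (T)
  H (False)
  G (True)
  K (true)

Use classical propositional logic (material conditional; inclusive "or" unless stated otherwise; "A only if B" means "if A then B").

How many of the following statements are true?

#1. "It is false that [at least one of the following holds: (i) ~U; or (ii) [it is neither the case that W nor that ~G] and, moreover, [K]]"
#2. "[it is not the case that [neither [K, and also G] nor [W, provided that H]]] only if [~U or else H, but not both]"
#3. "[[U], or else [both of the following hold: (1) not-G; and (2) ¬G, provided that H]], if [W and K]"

#1: In symbols: ~(~U | ((W nor ~G) & K))

~U = ~T = F
~G = ~T = F
W nor ~G = F nor F = T
(W nor ~G) & K = T & T = T
~U | ((W nor ~G) & K) = F | T = T
~(~U | ((W nor ~G) & K)) = ~T = F
Hence #1 is false.

#2: This is ~((K & G) nor (H -> W)) -> (~U xor H).

K & G = T & T = T
H -> W = F -> F = T
(K & G) nor (H -> W) = T nor T = F
~((K & G) nor (H -> W)) = ~F = T
~U = ~T = F
~U xor H = F xor F = F
~((K & G) nor (H -> W)) -> (~U xor H) = T -> F = F
So #2 is false.

#3: Formalization: (W & K) -> (U | (~G & (H -> ~G)))

W & K = F & T = F
~G = ~T = F
~G = ~T = F
H -> ~G = F -> F = T
~G & (H -> ~G) = F & T = F
U | (~G & (H -> ~G)) = T | F = T
(W & K) -> (U | (~G & (H -> ~G))) = F -> T = T
Hence #3 is true.

1 of the 3 statements is true.

1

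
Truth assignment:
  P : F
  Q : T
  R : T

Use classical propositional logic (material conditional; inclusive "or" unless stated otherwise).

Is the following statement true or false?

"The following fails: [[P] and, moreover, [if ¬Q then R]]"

True

Parsed as not (P and (not Q -> R))

not Q = not True = False
not Q -> R = False -> True = True
P and (not Q -> R) = False and True = False
not (P and (not Q -> R)) = not False = True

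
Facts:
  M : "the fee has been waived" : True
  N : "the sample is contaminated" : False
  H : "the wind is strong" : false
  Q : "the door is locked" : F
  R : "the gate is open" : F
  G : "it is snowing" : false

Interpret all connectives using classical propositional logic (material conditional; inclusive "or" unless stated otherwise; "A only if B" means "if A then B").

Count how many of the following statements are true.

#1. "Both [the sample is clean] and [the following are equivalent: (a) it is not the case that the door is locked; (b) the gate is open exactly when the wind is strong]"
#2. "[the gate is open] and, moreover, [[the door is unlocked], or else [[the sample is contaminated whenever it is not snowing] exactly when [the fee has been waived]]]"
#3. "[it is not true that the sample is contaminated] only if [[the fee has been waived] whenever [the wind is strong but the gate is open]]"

#1: Parsed as ¬N ∧ (¬Q ↔ (R ↔ H))

¬N = ¬F = T
¬Q = ¬F = T
R ↔ H = F ↔ F = T
¬Q ↔ (R ↔ H) = T ↔ T = T
¬N ∧ (¬Q ↔ (R ↔ H)) = T ∧ T = T
So #1 is true.

#2: In symbols: R ∧ (¬Q ∨ ((¬G → N) ↔ M))

¬Q = ¬F = T
¬G = ¬F = T
¬G → N = T → F = F
(¬G → N) ↔ M = F ↔ T = F
¬Q ∨ ((¬G → N) ↔ M) = T ∨ F = T
R ∧ (¬Q ∨ ((¬G → N) ↔ M)) = F ∧ T = F
Hence #2 is false.

#3: In symbols: ¬N → ((H ∧ R) → M)

¬N = ¬F = T
H ∧ R = F ∧ F = F
(H ∧ R) → M = F → T = T
¬N → ((H ∧ R) → M) = T → T = T
So #3 is true.

2 of the 3 statements are true.

2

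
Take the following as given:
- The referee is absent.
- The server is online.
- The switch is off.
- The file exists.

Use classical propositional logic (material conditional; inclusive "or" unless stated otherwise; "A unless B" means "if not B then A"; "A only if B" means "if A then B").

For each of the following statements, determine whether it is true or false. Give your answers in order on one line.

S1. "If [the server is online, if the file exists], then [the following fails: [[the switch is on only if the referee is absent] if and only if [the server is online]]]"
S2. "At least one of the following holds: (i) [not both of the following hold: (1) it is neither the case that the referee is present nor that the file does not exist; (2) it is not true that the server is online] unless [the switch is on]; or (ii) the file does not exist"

S1 false / S2 true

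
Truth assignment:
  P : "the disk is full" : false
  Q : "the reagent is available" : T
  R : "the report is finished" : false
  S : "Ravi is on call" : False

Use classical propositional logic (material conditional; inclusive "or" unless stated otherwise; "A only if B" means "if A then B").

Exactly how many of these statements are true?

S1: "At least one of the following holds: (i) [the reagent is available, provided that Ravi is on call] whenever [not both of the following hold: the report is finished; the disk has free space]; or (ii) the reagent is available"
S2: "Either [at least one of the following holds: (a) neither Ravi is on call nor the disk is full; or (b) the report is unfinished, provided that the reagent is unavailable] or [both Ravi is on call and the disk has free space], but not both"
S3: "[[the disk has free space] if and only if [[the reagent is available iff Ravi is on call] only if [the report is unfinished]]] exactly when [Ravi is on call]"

S1: In symbols: ((R nand not P) -> (S -> Q)) or Q

not P = not False = True
R nand not P = False nand True = True
S -> Q = False -> True = True
(R nand not P) -> (S -> Q) = True -> True = True
((R nand not P) -> (S -> Q)) or Q = True or True = True
Hence S1 is true.

S2: Parsed as ((S nor P) or (not Q -> not R)) xor (S and not P)

S nor P = False nor False = True
not Q = not True = False
not R = not False = True
not Q -> not R = False -> True = True
(S nor P) or (not Q -> not R) = True or True = True
not P = not False = True
S and not P = False and True = False
((S nor P) or (not Q -> not R)) xor (S and not P) = True xor False = True
Thus S2 is true.

S3: Formalization: (not P iff ((Q iff S) -> not R)) iff S

not P = not False = True
Q iff S = True iff False = False
not R = not False = True
(Q iff S) -> not R = False -> True = True
not P iff ((Q iff S) -> not R) = True iff True = True
(not P iff ((Q iff S) -> not R)) iff S = True iff False = False
So S3 is false.

Count: 2.

2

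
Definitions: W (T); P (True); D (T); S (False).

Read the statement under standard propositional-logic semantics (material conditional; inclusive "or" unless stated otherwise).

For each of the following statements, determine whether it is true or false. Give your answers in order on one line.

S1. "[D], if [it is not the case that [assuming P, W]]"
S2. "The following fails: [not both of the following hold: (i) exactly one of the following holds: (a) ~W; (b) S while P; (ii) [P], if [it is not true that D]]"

S1 True, S2 False

S1: Formalization: ~(P -> W) -> D

P -> W = T -> T = T
~(P -> W) = ~T = F
~(P -> W) -> D = F -> T = T
So S1 is true.

S2: Parsed as ~((~W xor (S & P)) nand (~D -> P))

~W = ~T = F
S & P = F & T = F
~W xor (S & P) = F xor F = F
~D = ~T = F
~D -> P = F -> T = T
(~W xor (S & P)) nand (~D -> P) = F nand T = T
~((~W xor (S & P)) nand (~D -> P)) = ~T = F
So S2 is false.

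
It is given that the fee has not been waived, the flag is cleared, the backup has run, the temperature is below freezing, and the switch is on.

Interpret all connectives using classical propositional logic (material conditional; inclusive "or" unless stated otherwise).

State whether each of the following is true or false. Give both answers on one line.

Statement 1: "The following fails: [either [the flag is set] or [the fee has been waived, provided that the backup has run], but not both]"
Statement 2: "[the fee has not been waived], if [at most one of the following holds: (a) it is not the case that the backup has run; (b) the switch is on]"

Statement 1 true, Statement 2 true

Let Q = "the flag is set" (False), R = "the backup has run" (True), P = "the fee has been waived" (False), U = "the switch is on" (True).

Statement 1: This is not (Q xor (R -> P)).

R -> P = True -> False = False
Q xor (R -> P) = False xor False = False
not (Q xor (R -> P)) = not False = True
Hence Statement 1 is true.

Statement 2: Formalization: (not R nand U) -> not P

not R = not True = False
not R nand U = False nand True = True
not P = not False = True
(not R nand U) -> not P = True -> True = True
Thus Statement 2 is true.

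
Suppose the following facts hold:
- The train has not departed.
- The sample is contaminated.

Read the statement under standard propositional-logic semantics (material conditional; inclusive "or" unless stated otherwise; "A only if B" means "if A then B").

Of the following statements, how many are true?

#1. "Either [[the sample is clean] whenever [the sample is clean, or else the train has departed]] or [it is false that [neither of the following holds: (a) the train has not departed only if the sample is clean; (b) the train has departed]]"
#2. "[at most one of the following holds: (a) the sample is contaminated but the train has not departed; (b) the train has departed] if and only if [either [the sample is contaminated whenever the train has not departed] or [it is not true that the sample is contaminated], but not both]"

2

Let Q = "the sample is contaminated" (T), P = "the train has departed" (F).

#1: This is ((¬Q ∨ P) → ¬Q) ∨ ¬((¬P → ¬Q) ↓ P).

¬Q = ¬T = F
¬Q ∨ P = F ∨ F = F
¬Q = ¬T = F
(¬Q ∨ P) → ¬Q = F → F = T
¬P = ¬F = T
¬Q = ¬T = F
¬P → ¬Q = T → F = F
(¬P → ¬Q) ↓ P = F ↓ F = T
¬((¬P → ¬Q) ↓ P) = ¬T = F
((¬Q ∨ P) → ¬Q) ∨ ¬((¬P → ¬Q) ↓ P) = T ∨ F = T
Hence #1 is true.

#2: Formalization: ((Q ∧ ¬P) ↑ P) ↔ ((¬P → Q) ⊕ ¬Q)

¬P = ¬F = T
Q ∧ ¬P = T ∧ T = T
(Q ∧ ¬P) ↑ P = T ↑ F = T
¬P = ¬F = T
¬P → Q = T → T = T
¬Q = ¬T = F
(¬P → Q) ⊕ ¬Q = T ⊕ F = T
((Q ∧ ¬P) ↑ P) ↔ ((¬P → Q) ⊕ ¬Q) = T ↔ T = T
Hence #2 is true.

2 of the 2 statements are true (#1, #2).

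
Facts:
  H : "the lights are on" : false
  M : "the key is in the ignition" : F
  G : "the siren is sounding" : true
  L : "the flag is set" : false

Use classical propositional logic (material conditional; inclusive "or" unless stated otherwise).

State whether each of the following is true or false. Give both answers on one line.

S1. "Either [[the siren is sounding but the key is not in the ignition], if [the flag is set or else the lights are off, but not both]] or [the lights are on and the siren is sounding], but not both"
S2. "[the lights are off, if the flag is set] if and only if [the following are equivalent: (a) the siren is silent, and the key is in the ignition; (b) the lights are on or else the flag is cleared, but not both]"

S1 T; S2 F

S1: Parsed as ((L ⊕ ¬H) → (G ∧ ¬M)) ⊕ (H ∧ G)

¬H = ¬F = T
L ⊕ ¬H = F ⊕ T = T
¬M = ¬F = T
G ∧ ¬M = T ∧ T = T
(L ⊕ ¬H) → (G ∧ ¬M) = T → T = T
H ∧ G = F ∧ T = F
((L ⊕ ¬H) → (G ∧ ¬M)) ⊕ (H ∧ G) = T ⊕ F = T
Thus S1 is true.

S2: This is (L → ¬H) ↔ ((¬G ∧ M) ↔ (H ⊕ ¬L)).

¬H = ¬F = T
L → ¬H = F → T = T
¬G = ¬T = F
¬G ∧ M = F ∧ F = F
¬L = ¬F = T
H ⊕ ¬L = F ⊕ T = T
(¬G ∧ M) ↔ (H ⊕ ¬L) = F ↔ T = F
(L → ¬H) ↔ ((¬G ∧ M) ↔ (H ⊕ ¬L)) = T ↔ F = F
So S2 is false.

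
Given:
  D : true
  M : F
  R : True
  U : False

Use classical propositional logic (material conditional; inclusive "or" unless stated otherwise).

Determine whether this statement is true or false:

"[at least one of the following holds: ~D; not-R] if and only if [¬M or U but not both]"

false

Formalization: (¬D ∨ ¬R) ↔ (¬M ⊕ U)

¬D = ¬T = F
¬R = ¬T = F
¬D ∨ ¬R = F ∨ F = F
¬M = ¬F = T
¬M ⊕ U = T ⊕ F = T
(¬D ∨ ¬R) ↔ (¬M ⊕ U) = F ↔ T = F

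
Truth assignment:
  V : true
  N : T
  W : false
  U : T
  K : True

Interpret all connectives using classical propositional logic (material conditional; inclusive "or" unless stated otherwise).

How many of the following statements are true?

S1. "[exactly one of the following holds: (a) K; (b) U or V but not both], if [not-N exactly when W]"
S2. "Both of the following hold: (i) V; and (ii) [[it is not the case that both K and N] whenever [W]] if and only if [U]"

S1: Formalization: (¬N ↔ W) → (K ⊕ (U ⊕ V))

¬N = ¬T = F
¬N ↔ W = F ↔ F = T
U ⊕ V = T ⊕ T = F
K ⊕ (U ⊕ V) = T ⊕ F = T
(¬N ↔ W) → (K ⊕ (U ⊕ V)) = T → T = T
So S1 is true.

S2: In symbols: V ∧ ((W → (K ↑ N)) ↔ U)

K ↑ N = T ↑ T = F
W → (K ↑ N) = F → F = T
(W → (K ↑ N)) ↔ U = T ↔ T = T
V ∧ ((W → (K ↑ N)) ↔ U) = T ∧ T = T
So S2 is true.

2 of the 2 statements are true (S1, S2).

2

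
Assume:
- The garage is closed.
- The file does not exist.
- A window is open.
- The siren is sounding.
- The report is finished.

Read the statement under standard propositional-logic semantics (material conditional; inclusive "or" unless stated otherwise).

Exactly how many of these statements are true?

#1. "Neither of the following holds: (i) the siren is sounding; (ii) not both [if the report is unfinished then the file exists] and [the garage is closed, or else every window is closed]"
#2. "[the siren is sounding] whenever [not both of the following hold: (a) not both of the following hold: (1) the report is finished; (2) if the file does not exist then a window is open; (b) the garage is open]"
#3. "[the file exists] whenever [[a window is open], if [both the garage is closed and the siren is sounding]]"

1

Let Q = "the siren is sounding" (T), P = "the report is finished" (T), R = "the file exists" (F), M = "the garage is closed" (T), U = "a window is open" (T).

#1: Parsed as Q nor ((~P -> R) nand (M | ~U))

~P = ~T = F
~P -> R = F -> F = T
~U = ~T = F
M | ~U = T | F = T
(~P -> R) nand (M | ~U) = T nand T = F
Q nor ((~P -> R) nand (M | ~U)) = T nor F = F
Thus #1 is false.

#2: Formalization: ((P nand (~R -> U)) nand ~M) -> Q

~R = ~F = T
~R -> U = T -> T = T
P nand (~R -> U) = T nand T = F
~M = ~T = F
(P nand (~R -> U)) nand ~M = F nand F = T
((P nand (~R -> U)) nand ~M) -> Q = T -> T = T
Thus #2 is true.

#3: Parsed as ((M & Q) -> U) -> R

M & Q = T & T = T
(M & Q) -> U = T -> T = T
((M & Q) -> U) -> R = T -> F = F
So #3 is false.

Count: 1.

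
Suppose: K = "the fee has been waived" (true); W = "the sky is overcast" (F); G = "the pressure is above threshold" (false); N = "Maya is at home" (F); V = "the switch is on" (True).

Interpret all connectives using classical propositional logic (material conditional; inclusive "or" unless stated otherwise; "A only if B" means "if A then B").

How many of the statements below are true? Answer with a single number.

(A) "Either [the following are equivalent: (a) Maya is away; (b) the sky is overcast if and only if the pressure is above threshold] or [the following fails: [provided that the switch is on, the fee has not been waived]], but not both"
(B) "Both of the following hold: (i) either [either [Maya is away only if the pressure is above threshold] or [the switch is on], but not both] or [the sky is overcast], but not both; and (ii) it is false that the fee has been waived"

(A): This is (not N iff (W iff G)) xor not (V -> not K).

not N = not False = True
W iff G = False iff False = True
not N iff (W iff G) = True iff True = True
not K = not True = False
V -> not K = True -> False = False
not (V -> not K) = not False = True
(not N iff (W iff G)) xor not (V -> not K) = True xor True = False
Hence (A) is false.

(B): Parsed as (((not N -> G) xor V) xor W) and not K

not N = not False = True
not N -> G = True -> False = False
(not N -> G) xor V = False xor True = True
((not N -> G) xor V) xor W = True xor False = True
not K = not True = False
(((not N -> G) xor V) xor W) and not K = True and False = False
So (B) is false.

True statements: 0 (none).

0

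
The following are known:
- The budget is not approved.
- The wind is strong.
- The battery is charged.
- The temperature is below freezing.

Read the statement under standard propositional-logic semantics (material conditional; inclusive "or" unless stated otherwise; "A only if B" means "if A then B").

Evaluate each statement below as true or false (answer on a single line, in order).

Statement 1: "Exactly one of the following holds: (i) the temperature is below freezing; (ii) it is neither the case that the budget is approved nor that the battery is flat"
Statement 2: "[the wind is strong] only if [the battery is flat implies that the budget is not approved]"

Let G = "the temperature is below freezing" (True), Q = "the budget is approved" (False), W = "the battery is charged" (True), M = "the wind is strong" (True).

Statement 1: Parsed as G xor (Q nor not W)

not W = not True = False
Q nor not W = False nor False = True
G xor (Q nor not W) = True xor True = False
So Statement 1 is false.

Statement 2: Parsed as M -> (not W -> not Q)

not W = not True = False
not Q = not False = True
not W -> not Q = False -> True = True
M -> (not W -> not Q) = True -> True = True
So Statement 2 is true.

Statement 1 false; Statement 2 true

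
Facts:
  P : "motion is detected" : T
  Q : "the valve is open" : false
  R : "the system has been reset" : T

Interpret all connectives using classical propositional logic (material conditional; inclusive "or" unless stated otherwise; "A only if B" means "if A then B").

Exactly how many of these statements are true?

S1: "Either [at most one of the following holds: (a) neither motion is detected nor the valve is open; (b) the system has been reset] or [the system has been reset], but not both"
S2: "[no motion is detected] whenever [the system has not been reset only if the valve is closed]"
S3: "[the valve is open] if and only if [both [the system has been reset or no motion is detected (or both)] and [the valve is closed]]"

0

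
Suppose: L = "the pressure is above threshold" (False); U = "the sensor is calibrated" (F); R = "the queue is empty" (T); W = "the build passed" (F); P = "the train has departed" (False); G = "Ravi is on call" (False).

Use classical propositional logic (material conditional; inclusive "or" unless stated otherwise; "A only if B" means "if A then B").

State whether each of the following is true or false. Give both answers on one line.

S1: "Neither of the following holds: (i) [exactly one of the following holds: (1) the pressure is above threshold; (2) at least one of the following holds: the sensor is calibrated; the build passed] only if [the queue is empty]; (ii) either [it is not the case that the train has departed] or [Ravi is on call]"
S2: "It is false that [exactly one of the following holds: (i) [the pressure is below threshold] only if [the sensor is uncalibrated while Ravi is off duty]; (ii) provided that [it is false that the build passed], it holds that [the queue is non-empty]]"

S1 false / S2 false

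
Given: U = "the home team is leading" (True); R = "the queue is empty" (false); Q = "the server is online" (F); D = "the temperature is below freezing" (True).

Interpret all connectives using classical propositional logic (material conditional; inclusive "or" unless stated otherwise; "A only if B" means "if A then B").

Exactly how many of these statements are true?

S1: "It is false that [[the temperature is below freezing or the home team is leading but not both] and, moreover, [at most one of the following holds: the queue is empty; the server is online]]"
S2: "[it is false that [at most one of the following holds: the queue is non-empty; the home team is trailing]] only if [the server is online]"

2

S1: Parsed as ¬((D ⊕ U) ∧ (R ↑ Q))

D ⊕ U = T ⊕ T = F
R ↑ Q = F ↑ F = T
(D ⊕ U) ∧ (R ↑ Q) = F ∧ T = F
¬((D ⊕ U) ∧ (R ↑ Q)) = ¬F = T
So S1 is true.

S2: This is ¬(¬R ↑ ¬U) → Q.

¬R = ¬F = T
¬U = ¬T = F
¬R ↑ ¬U = T ↑ F = T
¬(¬R ↑ ¬U) = ¬T = F
¬(¬R ↑ ¬U) → Q = F → F = T
Hence S2 is true.

True statements: 2 (S1, S2).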